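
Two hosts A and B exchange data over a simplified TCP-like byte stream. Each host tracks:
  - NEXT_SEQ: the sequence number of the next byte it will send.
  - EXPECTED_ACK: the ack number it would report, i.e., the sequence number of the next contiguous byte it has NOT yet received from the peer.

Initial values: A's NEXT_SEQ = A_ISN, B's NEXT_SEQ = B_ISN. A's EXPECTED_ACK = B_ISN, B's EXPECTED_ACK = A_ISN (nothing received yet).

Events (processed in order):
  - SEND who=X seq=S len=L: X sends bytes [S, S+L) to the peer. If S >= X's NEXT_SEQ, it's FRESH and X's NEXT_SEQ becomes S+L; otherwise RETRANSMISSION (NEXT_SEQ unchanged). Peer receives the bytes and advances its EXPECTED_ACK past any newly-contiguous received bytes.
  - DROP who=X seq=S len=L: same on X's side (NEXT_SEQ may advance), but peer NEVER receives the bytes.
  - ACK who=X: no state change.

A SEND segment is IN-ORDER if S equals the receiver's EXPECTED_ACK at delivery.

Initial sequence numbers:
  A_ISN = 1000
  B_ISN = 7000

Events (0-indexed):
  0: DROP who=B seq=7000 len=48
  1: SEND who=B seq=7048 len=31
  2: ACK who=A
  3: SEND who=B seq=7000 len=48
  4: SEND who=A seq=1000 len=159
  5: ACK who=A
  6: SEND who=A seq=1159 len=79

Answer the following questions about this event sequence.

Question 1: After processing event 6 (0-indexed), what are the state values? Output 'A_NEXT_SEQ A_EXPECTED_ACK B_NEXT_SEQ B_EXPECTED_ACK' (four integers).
After event 0: A_seq=1000 A_ack=7000 B_seq=7048 B_ack=1000
After event 1: A_seq=1000 A_ack=7000 B_seq=7079 B_ack=1000
After event 2: A_seq=1000 A_ack=7000 B_seq=7079 B_ack=1000
After event 3: A_seq=1000 A_ack=7079 B_seq=7079 B_ack=1000
After event 4: A_seq=1159 A_ack=7079 B_seq=7079 B_ack=1159
After event 5: A_seq=1159 A_ack=7079 B_seq=7079 B_ack=1159
After event 6: A_seq=1238 A_ack=7079 B_seq=7079 B_ack=1238

1238 7079 7079 1238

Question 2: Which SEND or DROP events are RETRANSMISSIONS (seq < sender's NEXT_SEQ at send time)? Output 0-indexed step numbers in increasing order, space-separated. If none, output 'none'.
Step 0: DROP seq=7000 -> fresh
Step 1: SEND seq=7048 -> fresh
Step 3: SEND seq=7000 -> retransmit
Step 4: SEND seq=1000 -> fresh
Step 6: SEND seq=1159 -> fresh

Answer: 3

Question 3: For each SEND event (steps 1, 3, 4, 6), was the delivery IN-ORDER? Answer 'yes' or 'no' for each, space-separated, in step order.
Step 1: SEND seq=7048 -> out-of-order
Step 3: SEND seq=7000 -> in-order
Step 4: SEND seq=1000 -> in-order
Step 6: SEND seq=1159 -> in-order

Answer: no yes yes yes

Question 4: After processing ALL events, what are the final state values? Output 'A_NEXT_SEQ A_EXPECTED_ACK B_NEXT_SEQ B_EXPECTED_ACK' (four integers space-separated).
After event 0: A_seq=1000 A_ack=7000 B_seq=7048 B_ack=1000
After event 1: A_seq=1000 A_ack=7000 B_seq=7079 B_ack=1000
After event 2: A_seq=1000 A_ack=7000 B_seq=7079 B_ack=1000
After event 3: A_seq=1000 A_ack=7079 B_seq=7079 B_ack=1000
After event 4: A_seq=1159 A_ack=7079 B_seq=7079 B_ack=1159
After event 5: A_seq=1159 A_ack=7079 B_seq=7079 B_ack=1159
After event 6: A_seq=1238 A_ack=7079 B_seq=7079 B_ack=1238

Answer: 1238 7079 7079 1238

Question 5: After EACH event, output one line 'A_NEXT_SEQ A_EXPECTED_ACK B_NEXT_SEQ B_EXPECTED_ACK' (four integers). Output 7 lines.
1000 7000 7048 1000
1000 7000 7079 1000
1000 7000 7079 1000
1000 7079 7079 1000
1159 7079 7079 1159
1159 7079 7079 1159
1238 7079 7079 1238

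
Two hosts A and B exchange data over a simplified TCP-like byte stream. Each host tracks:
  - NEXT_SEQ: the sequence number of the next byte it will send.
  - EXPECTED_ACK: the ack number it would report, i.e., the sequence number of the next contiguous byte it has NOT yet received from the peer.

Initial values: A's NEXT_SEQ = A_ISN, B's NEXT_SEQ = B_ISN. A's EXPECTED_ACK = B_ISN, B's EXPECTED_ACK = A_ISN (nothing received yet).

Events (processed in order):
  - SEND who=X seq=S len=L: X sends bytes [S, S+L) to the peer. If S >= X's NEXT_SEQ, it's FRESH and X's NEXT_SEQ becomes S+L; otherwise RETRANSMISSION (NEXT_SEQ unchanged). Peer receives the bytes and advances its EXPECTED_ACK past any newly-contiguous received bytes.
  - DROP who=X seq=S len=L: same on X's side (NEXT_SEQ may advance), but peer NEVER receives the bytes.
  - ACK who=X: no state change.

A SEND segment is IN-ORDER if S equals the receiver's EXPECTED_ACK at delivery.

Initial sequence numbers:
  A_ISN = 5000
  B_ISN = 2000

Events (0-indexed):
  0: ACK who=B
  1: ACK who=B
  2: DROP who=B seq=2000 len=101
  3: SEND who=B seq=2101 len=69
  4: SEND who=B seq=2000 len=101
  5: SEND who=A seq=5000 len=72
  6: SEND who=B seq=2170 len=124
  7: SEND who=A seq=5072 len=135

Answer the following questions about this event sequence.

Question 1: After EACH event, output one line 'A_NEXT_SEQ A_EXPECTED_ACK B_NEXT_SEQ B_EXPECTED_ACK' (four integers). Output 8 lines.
5000 2000 2000 5000
5000 2000 2000 5000
5000 2000 2101 5000
5000 2000 2170 5000
5000 2170 2170 5000
5072 2170 2170 5072
5072 2294 2294 5072
5207 2294 2294 5207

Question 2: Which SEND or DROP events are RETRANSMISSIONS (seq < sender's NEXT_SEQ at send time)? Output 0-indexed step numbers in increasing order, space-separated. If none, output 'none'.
Answer: 4

Derivation:
Step 2: DROP seq=2000 -> fresh
Step 3: SEND seq=2101 -> fresh
Step 4: SEND seq=2000 -> retransmit
Step 5: SEND seq=5000 -> fresh
Step 6: SEND seq=2170 -> fresh
Step 7: SEND seq=5072 -> fresh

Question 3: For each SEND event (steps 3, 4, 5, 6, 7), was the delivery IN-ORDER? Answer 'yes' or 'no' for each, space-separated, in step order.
Answer: no yes yes yes yes

Derivation:
Step 3: SEND seq=2101 -> out-of-order
Step 4: SEND seq=2000 -> in-order
Step 5: SEND seq=5000 -> in-order
Step 6: SEND seq=2170 -> in-order
Step 7: SEND seq=5072 -> in-order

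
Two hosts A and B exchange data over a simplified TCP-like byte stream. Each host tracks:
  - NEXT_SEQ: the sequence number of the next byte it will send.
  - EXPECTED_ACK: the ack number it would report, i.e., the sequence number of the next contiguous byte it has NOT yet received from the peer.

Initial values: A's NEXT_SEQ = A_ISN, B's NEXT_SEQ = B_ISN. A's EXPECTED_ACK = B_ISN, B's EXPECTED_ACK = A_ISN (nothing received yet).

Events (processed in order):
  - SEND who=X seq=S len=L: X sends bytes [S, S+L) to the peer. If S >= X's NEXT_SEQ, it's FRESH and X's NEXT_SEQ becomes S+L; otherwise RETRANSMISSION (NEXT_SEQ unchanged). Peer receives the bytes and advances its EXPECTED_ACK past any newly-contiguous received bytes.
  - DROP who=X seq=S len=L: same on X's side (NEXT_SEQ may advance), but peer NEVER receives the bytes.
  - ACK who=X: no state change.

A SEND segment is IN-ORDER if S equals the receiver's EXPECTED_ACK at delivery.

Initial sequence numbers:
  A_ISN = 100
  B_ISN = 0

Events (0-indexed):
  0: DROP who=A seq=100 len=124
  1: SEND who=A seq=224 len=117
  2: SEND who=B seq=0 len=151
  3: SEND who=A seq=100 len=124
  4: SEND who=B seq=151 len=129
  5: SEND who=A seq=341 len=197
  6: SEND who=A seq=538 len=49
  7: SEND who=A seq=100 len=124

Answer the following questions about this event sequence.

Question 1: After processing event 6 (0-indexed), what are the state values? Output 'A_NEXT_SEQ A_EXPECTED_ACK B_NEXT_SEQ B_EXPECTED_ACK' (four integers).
After event 0: A_seq=224 A_ack=0 B_seq=0 B_ack=100
After event 1: A_seq=341 A_ack=0 B_seq=0 B_ack=100
After event 2: A_seq=341 A_ack=151 B_seq=151 B_ack=100
After event 3: A_seq=341 A_ack=151 B_seq=151 B_ack=341
After event 4: A_seq=341 A_ack=280 B_seq=280 B_ack=341
After event 5: A_seq=538 A_ack=280 B_seq=280 B_ack=538
After event 6: A_seq=587 A_ack=280 B_seq=280 B_ack=587

587 280 280 587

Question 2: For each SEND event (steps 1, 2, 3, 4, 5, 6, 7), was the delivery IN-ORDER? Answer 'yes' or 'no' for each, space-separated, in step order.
Step 1: SEND seq=224 -> out-of-order
Step 2: SEND seq=0 -> in-order
Step 3: SEND seq=100 -> in-order
Step 4: SEND seq=151 -> in-order
Step 5: SEND seq=341 -> in-order
Step 6: SEND seq=538 -> in-order
Step 7: SEND seq=100 -> out-of-order

Answer: no yes yes yes yes yes no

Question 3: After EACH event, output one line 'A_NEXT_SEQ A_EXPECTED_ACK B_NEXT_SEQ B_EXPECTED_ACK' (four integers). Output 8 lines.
224 0 0 100
341 0 0 100
341 151 151 100
341 151 151 341
341 280 280 341
538 280 280 538
587 280 280 587
587 280 280 587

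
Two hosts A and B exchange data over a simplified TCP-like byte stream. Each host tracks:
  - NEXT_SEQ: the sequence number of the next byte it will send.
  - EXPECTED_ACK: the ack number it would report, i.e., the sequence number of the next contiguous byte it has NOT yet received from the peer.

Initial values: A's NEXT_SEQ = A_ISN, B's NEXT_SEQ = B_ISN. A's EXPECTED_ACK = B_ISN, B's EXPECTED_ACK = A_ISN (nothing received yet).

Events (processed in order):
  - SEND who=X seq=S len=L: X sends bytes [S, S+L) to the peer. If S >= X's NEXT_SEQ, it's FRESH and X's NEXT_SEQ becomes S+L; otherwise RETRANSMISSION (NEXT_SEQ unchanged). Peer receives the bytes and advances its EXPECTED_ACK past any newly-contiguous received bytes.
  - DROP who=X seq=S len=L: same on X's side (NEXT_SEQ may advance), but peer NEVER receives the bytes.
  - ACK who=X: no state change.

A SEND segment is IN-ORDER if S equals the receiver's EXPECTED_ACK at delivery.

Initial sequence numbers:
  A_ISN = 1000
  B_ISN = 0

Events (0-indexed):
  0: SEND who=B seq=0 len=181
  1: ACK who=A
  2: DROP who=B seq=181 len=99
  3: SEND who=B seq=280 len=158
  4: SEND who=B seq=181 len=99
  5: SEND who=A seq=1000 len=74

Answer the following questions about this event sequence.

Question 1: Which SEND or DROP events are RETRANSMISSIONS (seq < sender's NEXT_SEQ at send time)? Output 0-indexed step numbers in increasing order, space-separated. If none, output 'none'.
Answer: 4

Derivation:
Step 0: SEND seq=0 -> fresh
Step 2: DROP seq=181 -> fresh
Step 3: SEND seq=280 -> fresh
Step 4: SEND seq=181 -> retransmit
Step 5: SEND seq=1000 -> fresh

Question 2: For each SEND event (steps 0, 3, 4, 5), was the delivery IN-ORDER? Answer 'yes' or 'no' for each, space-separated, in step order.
Answer: yes no yes yes

Derivation:
Step 0: SEND seq=0 -> in-order
Step 3: SEND seq=280 -> out-of-order
Step 4: SEND seq=181 -> in-order
Step 5: SEND seq=1000 -> in-order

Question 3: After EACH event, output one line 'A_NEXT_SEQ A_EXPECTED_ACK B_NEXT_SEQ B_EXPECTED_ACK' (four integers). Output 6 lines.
1000 181 181 1000
1000 181 181 1000
1000 181 280 1000
1000 181 438 1000
1000 438 438 1000
1074 438 438 1074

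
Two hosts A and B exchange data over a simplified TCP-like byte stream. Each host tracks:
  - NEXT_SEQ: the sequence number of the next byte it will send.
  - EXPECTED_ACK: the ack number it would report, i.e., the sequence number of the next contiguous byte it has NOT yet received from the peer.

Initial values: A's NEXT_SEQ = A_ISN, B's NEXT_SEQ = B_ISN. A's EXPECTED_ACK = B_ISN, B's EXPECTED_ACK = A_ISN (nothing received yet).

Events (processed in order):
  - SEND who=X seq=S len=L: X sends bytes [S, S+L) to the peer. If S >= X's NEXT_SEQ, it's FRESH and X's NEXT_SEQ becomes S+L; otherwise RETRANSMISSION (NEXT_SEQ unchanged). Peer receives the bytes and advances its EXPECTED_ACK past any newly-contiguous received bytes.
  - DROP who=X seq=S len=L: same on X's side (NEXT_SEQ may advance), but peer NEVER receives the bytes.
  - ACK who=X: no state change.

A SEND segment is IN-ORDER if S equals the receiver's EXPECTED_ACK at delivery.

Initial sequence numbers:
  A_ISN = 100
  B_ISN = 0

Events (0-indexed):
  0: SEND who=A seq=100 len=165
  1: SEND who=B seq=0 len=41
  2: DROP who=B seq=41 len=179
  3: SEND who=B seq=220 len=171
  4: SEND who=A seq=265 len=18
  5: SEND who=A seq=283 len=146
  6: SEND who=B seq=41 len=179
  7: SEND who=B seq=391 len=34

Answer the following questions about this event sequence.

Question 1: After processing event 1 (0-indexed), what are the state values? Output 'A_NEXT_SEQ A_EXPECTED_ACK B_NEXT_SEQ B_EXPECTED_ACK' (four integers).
After event 0: A_seq=265 A_ack=0 B_seq=0 B_ack=265
After event 1: A_seq=265 A_ack=41 B_seq=41 B_ack=265

265 41 41 265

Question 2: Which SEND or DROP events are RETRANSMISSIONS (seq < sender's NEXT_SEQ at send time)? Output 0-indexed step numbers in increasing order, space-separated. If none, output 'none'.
Answer: 6

Derivation:
Step 0: SEND seq=100 -> fresh
Step 1: SEND seq=0 -> fresh
Step 2: DROP seq=41 -> fresh
Step 3: SEND seq=220 -> fresh
Step 4: SEND seq=265 -> fresh
Step 5: SEND seq=283 -> fresh
Step 6: SEND seq=41 -> retransmit
Step 7: SEND seq=391 -> fresh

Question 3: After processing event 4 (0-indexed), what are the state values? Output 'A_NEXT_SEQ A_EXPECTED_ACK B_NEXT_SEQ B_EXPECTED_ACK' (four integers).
After event 0: A_seq=265 A_ack=0 B_seq=0 B_ack=265
After event 1: A_seq=265 A_ack=41 B_seq=41 B_ack=265
After event 2: A_seq=265 A_ack=41 B_seq=220 B_ack=265
After event 3: A_seq=265 A_ack=41 B_seq=391 B_ack=265
After event 4: A_seq=283 A_ack=41 B_seq=391 B_ack=283

283 41 391 283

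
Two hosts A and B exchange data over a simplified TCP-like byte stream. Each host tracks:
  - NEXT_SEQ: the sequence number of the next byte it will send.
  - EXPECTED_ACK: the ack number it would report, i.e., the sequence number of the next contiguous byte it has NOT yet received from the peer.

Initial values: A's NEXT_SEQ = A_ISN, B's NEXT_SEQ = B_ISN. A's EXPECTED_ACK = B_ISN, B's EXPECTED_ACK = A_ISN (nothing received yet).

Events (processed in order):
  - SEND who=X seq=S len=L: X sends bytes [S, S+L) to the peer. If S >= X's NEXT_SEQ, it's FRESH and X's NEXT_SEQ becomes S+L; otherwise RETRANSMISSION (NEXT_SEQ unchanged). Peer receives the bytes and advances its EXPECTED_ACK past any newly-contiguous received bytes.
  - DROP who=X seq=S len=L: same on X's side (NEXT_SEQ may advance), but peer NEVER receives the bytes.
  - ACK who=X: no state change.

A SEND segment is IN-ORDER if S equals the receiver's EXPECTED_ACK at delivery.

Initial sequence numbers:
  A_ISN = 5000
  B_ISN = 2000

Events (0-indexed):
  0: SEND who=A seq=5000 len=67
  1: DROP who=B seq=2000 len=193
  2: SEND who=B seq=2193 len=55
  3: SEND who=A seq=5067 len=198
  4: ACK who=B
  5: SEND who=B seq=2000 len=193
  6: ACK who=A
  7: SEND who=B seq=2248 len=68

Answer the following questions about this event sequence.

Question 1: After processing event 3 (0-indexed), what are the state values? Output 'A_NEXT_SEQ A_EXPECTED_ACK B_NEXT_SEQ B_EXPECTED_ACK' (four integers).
After event 0: A_seq=5067 A_ack=2000 B_seq=2000 B_ack=5067
After event 1: A_seq=5067 A_ack=2000 B_seq=2193 B_ack=5067
After event 2: A_seq=5067 A_ack=2000 B_seq=2248 B_ack=5067
After event 3: A_seq=5265 A_ack=2000 B_seq=2248 B_ack=5265

5265 2000 2248 5265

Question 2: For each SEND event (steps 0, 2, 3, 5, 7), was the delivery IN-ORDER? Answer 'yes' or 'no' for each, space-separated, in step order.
Step 0: SEND seq=5000 -> in-order
Step 2: SEND seq=2193 -> out-of-order
Step 3: SEND seq=5067 -> in-order
Step 5: SEND seq=2000 -> in-order
Step 7: SEND seq=2248 -> in-order

Answer: yes no yes yes yes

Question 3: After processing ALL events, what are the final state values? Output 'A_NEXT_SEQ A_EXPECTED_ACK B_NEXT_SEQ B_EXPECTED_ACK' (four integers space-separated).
Answer: 5265 2316 2316 5265

Derivation:
After event 0: A_seq=5067 A_ack=2000 B_seq=2000 B_ack=5067
After event 1: A_seq=5067 A_ack=2000 B_seq=2193 B_ack=5067
After event 2: A_seq=5067 A_ack=2000 B_seq=2248 B_ack=5067
After event 3: A_seq=5265 A_ack=2000 B_seq=2248 B_ack=5265
After event 4: A_seq=5265 A_ack=2000 B_seq=2248 B_ack=5265
After event 5: A_seq=5265 A_ack=2248 B_seq=2248 B_ack=5265
After event 6: A_seq=5265 A_ack=2248 B_seq=2248 B_ack=5265
After event 7: A_seq=5265 A_ack=2316 B_seq=2316 B_ack=5265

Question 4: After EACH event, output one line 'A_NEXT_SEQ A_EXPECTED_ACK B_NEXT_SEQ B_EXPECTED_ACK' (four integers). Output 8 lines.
5067 2000 2000 5067
5067 2000 2193 5067
5067 2000 2248 5067
5265 2000 2248 5265
5265 2000 2248 5265
5265 2248 2248 5265
5265 2248 2248 5265
5265 2316 2316 5265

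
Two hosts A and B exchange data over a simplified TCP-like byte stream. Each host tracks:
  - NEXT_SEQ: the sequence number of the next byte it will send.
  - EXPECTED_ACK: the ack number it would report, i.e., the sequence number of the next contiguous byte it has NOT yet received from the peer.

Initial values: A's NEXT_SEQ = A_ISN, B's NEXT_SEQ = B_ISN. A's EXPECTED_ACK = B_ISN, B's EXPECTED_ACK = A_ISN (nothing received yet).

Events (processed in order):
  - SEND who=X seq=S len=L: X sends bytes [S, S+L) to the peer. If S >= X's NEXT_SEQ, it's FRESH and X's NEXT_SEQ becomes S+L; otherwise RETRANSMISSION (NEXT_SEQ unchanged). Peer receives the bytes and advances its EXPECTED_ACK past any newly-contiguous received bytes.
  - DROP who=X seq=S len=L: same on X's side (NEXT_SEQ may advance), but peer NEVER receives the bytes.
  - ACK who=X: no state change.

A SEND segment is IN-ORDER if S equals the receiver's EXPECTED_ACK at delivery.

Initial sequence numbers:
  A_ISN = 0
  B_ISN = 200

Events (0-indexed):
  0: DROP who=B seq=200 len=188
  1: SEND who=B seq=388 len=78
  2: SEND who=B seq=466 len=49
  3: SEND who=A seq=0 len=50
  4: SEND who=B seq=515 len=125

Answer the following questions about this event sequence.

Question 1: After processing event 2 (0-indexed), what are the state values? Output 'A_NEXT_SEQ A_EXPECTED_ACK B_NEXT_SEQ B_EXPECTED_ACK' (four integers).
After event 0: A_seq=0 A_ack=200 B_seq=388 B_ack=0
After event 1: A_seq=0 A_ack=200 B_seq=466 B_ack=0
After event 2: A_seq=0 A_ack=200 B_seq=515 B_ack=0

0 200 515 0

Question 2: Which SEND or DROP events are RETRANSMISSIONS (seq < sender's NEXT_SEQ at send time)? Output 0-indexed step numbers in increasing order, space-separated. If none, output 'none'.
Answer: none

Derivation:
Step 0: DROP seq=200 -> fresh
Step 1: SEND seq=388 -> fresh
Step 2: SEND seq=466 -> fresh
Step 3: SEND seq=0 -> fresh
Step 4: SEND seq=515 -> fresh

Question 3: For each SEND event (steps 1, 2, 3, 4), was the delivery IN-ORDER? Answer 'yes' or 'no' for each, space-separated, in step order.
Answer: no no yes no

Derivation:
Step 1: SEND seq=388 -> out-of-order
Step 2: SEND seq=466 -> out-of-order
Step 3: SEND seq=0 -> in-order
Step 4: SEND seq=515 -> out-of-order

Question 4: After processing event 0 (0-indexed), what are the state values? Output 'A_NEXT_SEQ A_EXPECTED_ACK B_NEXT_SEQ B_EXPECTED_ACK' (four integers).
After event 0: A_seq=0 A_ack=200 B_seq=388 B_ack=0

0 200 388 0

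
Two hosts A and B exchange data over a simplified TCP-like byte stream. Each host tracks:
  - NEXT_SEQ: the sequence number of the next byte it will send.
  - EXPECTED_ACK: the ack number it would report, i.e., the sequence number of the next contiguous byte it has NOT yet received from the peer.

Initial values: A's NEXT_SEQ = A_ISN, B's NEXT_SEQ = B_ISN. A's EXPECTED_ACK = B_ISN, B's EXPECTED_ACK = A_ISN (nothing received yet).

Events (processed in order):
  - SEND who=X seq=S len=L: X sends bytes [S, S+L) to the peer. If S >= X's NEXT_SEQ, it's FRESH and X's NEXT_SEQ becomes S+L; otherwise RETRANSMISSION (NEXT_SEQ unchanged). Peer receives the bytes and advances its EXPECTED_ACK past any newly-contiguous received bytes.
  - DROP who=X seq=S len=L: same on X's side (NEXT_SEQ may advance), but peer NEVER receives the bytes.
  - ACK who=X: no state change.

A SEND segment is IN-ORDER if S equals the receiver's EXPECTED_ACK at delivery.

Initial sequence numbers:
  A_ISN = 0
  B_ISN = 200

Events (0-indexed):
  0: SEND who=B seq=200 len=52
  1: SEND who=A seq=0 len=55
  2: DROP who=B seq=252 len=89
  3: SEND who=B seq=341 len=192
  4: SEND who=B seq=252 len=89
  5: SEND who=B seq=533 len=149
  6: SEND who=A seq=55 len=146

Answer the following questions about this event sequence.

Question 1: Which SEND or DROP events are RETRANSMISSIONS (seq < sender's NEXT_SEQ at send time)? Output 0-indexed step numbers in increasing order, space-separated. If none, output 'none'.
Answer: 4

Derivation:
Step 0: SEND seq=200 -> fresh
Step 1: SEND seq=0 -> fresh
Step 2: DROP seq=252 -> fresh
Step 3: SEND seq=341 -> fresh
Step 4: SEND seq=252 -> retransmit
Step 5: SEND seq=533 -> fresh
Step 6: SEND seq=55 -> fresh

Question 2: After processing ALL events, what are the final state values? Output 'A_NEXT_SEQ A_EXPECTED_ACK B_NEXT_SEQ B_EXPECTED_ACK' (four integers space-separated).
Answer: 201 682 682 201

Derivation:
After event 0: A_seq=0 A_ack=252 B_seq=252 B_ack=0
After event 1: A_seq=55 A_ack=252 B_seq=252 B_ack=55
After event 2: A_seq=55 A_ack=252 B_seq=341 B_ack=55
After event 3: A_seq=55 A_ack=252 B_seq=533 B_ack=55
After event 4: A_seq=55 A_ack=533 B_seq=533 B_ack=55
After event 5: A_seq=55 A_ack=682 B_seq=682 B_ack=55
After event 6: A_seq=201 A_ack=682 B_seq=682 B_ack=201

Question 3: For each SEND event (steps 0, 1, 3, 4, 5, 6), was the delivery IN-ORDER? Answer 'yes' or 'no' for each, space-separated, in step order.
Answer: yes yes no yes yes yes

Derivation:
Step 0: SEND seq=200 -> in-order
Step 1: SEND seq=0 -> in-order
Step 3: SEND seq=341 -> out-of-order
Step 4: SEND seq=252 -> in-order
Step 5: SEND seq=533 -> in-order
Step 6: SEND seq=55 -> in-order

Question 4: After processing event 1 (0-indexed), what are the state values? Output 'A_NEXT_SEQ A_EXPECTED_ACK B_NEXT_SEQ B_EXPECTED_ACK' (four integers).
After event 0: A_seq=0 A_ack=252 B_seq=252 B_ack=0
After event 1: A_seq=55 A_ack=252 B_seq=252 B_ack=55

55 252 252 55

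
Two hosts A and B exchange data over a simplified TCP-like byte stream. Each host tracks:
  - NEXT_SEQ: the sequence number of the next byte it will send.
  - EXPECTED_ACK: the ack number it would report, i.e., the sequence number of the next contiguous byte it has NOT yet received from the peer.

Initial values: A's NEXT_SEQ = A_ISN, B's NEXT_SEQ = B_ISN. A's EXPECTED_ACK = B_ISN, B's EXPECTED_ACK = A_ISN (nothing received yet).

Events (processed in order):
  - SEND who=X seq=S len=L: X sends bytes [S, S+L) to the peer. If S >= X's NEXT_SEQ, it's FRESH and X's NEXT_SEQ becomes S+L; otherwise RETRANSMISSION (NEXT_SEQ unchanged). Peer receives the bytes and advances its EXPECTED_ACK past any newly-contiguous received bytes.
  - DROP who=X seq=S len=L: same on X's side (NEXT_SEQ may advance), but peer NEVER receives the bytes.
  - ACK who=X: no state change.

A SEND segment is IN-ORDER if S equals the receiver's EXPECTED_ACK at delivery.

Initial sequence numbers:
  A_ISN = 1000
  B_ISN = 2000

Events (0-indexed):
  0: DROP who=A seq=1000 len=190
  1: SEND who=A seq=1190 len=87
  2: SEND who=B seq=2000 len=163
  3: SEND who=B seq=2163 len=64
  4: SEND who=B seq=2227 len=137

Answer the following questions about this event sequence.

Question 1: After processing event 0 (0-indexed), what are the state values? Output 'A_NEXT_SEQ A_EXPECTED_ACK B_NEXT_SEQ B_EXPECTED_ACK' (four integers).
After event 0: A_seq=1190 A_ack=2000 B_seq=2000 B_ack=1000

1190 2000 2000 1000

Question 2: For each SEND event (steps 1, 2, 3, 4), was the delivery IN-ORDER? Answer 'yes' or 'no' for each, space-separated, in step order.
Step 1: SEND seq=1190 -> out-of-order
Step 2: SEND seq=2000 -> in-order
Step 3: SEND seq=2163 -> in-order
Step 4: SEND seq=2227 -> in-order

Answer: no yes yes yes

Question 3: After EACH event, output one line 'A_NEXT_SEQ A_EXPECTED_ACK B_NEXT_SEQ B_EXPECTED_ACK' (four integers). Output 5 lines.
1190 2000 2000 1000
1277 2000 2000 1000
1277 2163 2163 1000
1277 2227 2227 1000
1277 2364 2364 1000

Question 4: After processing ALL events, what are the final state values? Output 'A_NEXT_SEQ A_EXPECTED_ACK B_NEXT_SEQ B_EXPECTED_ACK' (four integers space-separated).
After event 0: A_seq=1190 A_ack=2000 B_seq=2000 B_ack=1000
After event 1: A_seq=1277 A_ack=2000 B_seq=2000 B_ack=1000
After event 2: A_seq=1277 A_ack=2163 B_seq=2163 B_ack=1000
After event 3: A_seq=1277 A_ack=2227 B_seq=2227 B_ack=1000
After event 4: A_seq=1277 A_ack=2364 B_seq=2364 B_ack=1000

Answer: 1277 2364 2364 1000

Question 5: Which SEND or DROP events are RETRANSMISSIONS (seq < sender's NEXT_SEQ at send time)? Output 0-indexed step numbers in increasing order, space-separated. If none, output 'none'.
Answer: none

Derivation:
Step 0: DROP seq=1000 -> fresh
Step 1: SEND seq=1190 -> fresh
Step 2: SEND seq=2000 -> fresh
Step 3: SEND seq=2163 -> fresh
Step 4: SEND seq=2227 -> fresh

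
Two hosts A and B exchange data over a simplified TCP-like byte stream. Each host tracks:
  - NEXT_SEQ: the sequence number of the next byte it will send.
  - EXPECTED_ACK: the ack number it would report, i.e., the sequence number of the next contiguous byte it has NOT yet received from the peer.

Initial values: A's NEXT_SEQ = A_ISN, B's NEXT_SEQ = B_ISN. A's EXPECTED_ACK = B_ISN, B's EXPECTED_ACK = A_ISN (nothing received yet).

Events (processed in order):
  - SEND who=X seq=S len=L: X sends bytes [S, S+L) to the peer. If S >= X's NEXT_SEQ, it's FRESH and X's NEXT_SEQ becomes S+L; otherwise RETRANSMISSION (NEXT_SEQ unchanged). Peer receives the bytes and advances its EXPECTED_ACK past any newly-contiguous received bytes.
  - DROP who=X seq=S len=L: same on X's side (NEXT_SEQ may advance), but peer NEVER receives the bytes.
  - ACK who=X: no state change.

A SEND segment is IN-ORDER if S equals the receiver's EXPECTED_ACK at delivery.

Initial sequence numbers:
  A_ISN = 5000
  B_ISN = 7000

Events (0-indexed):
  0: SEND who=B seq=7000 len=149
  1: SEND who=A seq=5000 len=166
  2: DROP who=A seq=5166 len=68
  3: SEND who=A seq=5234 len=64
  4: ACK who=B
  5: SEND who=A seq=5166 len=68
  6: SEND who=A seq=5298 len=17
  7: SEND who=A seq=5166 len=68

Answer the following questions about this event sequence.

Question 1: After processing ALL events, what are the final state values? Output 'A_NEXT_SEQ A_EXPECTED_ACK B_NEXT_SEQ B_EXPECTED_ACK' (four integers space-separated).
After event 0: A_seq=5000 A_ack=7149 B_seq=7149 B_ack=5000
After event 1: A_seq=5166 A_ack=7149 B_seq=7149 B_ack=5166
After event 2: A_seq=5234 A_ack=7149 B_seq=7149 B_ack=5166
After event 3: A_seq=5298 A_ack=7149 B_seq=7149 B_ack=5166
After event 4: A_seq=5298 A_ack=7149 B_seq=7149 B_ack=5166
After event 5: A_seq=5298 A_ack=7149 B_seq=7149 B_ack=5298
After event 6: A_seq=5315 A_ack=7149 B_seq=7149 B_ack=5315
After event 7: A_seq=5315 A_ack=7149 B_seq=7149 B_ack=5315

Answer: 5315 7149 7149 5315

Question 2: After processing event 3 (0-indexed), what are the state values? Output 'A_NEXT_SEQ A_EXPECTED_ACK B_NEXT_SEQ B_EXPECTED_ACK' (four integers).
After event 0: A_seq=5000 A_ack=7149 B_seq=7149 B_ack=5000
After event 1: A_seq=5166 A_ack=7149 B_seq=7149 B_ack=5166
After event 2: A_seq=5234 A_ack=7149 B_seq=7149 B_ack=5166
After event 3: A_seq=5298 A_ack=7149 B_seq=7149 B_ack=5166

5298 7149 7149 5166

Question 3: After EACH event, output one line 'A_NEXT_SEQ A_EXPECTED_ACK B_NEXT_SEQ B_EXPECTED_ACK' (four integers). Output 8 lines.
5000 7149 7149 5000
5166 7149 7149 5166
5234 7149 7149 5166
5298 7149 7149 5166
5298 7149 7149 5166
5298 7149 7149 5298
5315 7149 7149 5315
5315 7149 7149 5315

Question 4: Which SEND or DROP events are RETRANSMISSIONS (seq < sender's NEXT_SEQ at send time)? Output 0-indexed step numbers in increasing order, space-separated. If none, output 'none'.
Answer: 5 7

Derivation:
Step 0: SEND seq=7000 -> fresh
Step 1: SEND seq=5000 -> fresh
Step 2: DROP seq=5166 -> fresh
Step 3: SEND seq=5234 -> fresh
Step 5: SEND seq=5166 -> retransmit
Step 6: SEND seq=5298 -> fresh
Step 7: SEND seq=5166 -> retransmit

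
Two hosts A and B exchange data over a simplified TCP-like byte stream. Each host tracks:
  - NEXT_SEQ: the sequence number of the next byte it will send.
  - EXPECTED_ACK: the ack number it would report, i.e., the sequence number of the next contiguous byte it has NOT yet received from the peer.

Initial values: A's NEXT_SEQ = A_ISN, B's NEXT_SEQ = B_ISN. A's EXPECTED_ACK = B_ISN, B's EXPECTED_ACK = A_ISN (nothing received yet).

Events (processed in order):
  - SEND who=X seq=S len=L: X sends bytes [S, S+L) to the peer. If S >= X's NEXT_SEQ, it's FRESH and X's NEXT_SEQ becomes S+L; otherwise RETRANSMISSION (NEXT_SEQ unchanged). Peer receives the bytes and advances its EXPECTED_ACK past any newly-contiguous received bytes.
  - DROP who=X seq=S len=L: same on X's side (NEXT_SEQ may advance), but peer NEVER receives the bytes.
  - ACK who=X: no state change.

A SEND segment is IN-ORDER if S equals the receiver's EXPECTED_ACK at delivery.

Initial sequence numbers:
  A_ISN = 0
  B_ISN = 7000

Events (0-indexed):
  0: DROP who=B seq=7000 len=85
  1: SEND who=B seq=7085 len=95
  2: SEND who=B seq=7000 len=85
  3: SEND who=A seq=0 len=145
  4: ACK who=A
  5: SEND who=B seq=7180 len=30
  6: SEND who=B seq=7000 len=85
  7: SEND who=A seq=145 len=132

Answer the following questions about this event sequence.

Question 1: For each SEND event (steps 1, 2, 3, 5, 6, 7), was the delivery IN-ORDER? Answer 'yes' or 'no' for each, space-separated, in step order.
Step 1: SEND seq=7085 -> out-of-order
Step 2: SEND seq=7000 -> in-order
Step 3: SEND seq=0 -> in-order
Step 5: SEND seq=7180 -> in-order
Step 6: SEND seq=7000 -> out-of-order
Step 7: SEND seq=145 -> in-order

Answer: no yes yes yes no yes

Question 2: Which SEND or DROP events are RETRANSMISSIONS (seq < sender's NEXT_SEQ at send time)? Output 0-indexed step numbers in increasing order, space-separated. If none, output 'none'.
Step 0: DROP seq=7000 -> fresh
Step 1: SEND seq=7085 -> fresh
Step 2: SEND seq=7000 -> retransmit
Step 3: SEND seq=0 -> fresh
Step 5: SEND seq=7180 -> fresh
Step 6: SEND seq=7000 -> retransmit
Step 7: SEND seq=145 -> fresh

Answer: 2 6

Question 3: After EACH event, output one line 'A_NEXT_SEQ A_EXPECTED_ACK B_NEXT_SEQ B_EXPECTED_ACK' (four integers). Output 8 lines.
0 7000 7085 0
0 7000 7180 0
0 7180 7180 0
145 7180 7180 145
145 7180 7180 145
145 7210 7210 145
145 7210 7210 145
277 7210 7210 277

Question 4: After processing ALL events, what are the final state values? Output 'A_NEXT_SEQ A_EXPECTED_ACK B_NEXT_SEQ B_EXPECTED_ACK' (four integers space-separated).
Answer: 277 7210 7210 277

Derivation:
After event 0: A_seq=0 A_ack=7000 B_seq=7085 B_ack=0
After event 1: A_seq=0 A_ack=7000 B_seq=7180 B_ack=0
After event 2: A_seq=0 A_ack=7180 B_seq=7180 B_ack=0
After event 3: A_seq=145 A_ack=7180 B_seq=7180 B_ack=145
After event 4: A_seq=145 A_ack=7180 B_seq=7180 B_ack=145
After event 5: A_seq=145 A_ack=7210 B_seq=7210 B_ack=145
After event 6: A_seq=145 A_ack=7210 B_seq=7210 B_ack=145
After event 7: A_seq=277 A_ack=7210 B_seq=7210 B_ack=277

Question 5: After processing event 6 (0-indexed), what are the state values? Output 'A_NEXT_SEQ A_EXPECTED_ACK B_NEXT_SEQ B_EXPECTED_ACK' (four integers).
After event 0: A_seq=0 A_ack=7000 B_seq=7085 B_ack=0
After event 1: A_seq=0 A_ack=7000 B_seq=7180 B_ack=0
After event 2: A_seq=0 A_ack=7180 B_seq=7180 B_ack=0
After event 3: A_seq=145 A_ack=7180 B_seq=7180 B_ack=145
After event 4: A_seq=145 A_ack=7180 B_seq=7180 B_ack=145
After event 5: A_seq=145 A_ack=7210 B_seq=7210 B_ack=145
After event 6: A_seq=145 A_ack=7210 B_seq=7210 B_ack=145

145 7210 7210 145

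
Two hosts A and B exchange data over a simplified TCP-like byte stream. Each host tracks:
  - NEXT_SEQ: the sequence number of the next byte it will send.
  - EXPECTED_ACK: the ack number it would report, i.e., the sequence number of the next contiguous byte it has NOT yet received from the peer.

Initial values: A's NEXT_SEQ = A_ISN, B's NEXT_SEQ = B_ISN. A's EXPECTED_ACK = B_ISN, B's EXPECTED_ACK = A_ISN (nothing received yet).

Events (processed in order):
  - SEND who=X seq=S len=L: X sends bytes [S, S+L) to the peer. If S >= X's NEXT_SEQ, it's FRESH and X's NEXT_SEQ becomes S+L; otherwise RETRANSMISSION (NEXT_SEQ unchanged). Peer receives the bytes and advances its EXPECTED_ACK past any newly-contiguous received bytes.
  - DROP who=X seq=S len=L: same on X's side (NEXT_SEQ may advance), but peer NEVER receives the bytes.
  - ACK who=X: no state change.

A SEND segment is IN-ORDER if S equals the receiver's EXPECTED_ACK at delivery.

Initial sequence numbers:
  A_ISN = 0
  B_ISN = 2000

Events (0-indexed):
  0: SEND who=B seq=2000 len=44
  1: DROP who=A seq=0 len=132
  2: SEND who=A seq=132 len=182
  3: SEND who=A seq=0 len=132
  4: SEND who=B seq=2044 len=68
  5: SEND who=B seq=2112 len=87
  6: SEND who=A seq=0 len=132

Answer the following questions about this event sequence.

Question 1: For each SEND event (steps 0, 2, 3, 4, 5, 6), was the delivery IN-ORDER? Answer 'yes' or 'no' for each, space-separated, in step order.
Step 0: SEND seq=2000 -> in-order
Step 2: SEND seq=132 -> out-of-order
Step 3: SEND seq=0 -> in-order
Step 4: SEND seq=2044 -> in-order
Step 5: SEND seq=2112 -> in-order
Step 6: SEND seq=0 -> out-of-order

Answer: yes no yes yes yes no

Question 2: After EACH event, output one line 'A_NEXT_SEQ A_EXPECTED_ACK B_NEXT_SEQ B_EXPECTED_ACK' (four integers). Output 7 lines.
0 2044 2044 0
132 2044 2044 0
314 2044 2044 0
314 2044 2044 314
314 2112 2112 314
314 2199 2199 314
314 2199 2199 314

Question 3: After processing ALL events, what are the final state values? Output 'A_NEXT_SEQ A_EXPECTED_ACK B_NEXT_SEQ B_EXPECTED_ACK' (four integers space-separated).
After event 0: A_seq=0 A_ack=2044 B_seq=2044 B_ack=0
After event 1: A_seq=132 A_ack=2044 B_seq=2044 B_ack=0
After event 2: A_seq=314 A_ack=2044 B_seq=2044 B_ack=0
After event 3: A_seq=314 A_ack=2044 B_seq=2044 B_ack=314
After event 4: A_seq=314 A_ack=2112 B_seq=2112 B_ack=314
After event 5: A_seq=314 A_ack=2199 B_seq=2199 B_ack=314
After event 6: A_seq=314 A_ack=2199 B_seq=2199 B_ack=314

Answer: 314 2199 2199 314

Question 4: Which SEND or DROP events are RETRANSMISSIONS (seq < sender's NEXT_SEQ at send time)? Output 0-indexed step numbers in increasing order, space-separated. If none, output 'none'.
Answer: 3 6

Derivation:
Step 0: SEND seq=2000 -> fresh
Step 1: DROP seq=0 -> fresh
Step 2: SEND seq=132 -> fresh
Step 3: SEND seq=0 -> retransmit
Step 4: SEND seq=2044 -> fresh
Step 5: SEND seq=2112 -> fresh
Step 6: SEND seq=0 -> retransmit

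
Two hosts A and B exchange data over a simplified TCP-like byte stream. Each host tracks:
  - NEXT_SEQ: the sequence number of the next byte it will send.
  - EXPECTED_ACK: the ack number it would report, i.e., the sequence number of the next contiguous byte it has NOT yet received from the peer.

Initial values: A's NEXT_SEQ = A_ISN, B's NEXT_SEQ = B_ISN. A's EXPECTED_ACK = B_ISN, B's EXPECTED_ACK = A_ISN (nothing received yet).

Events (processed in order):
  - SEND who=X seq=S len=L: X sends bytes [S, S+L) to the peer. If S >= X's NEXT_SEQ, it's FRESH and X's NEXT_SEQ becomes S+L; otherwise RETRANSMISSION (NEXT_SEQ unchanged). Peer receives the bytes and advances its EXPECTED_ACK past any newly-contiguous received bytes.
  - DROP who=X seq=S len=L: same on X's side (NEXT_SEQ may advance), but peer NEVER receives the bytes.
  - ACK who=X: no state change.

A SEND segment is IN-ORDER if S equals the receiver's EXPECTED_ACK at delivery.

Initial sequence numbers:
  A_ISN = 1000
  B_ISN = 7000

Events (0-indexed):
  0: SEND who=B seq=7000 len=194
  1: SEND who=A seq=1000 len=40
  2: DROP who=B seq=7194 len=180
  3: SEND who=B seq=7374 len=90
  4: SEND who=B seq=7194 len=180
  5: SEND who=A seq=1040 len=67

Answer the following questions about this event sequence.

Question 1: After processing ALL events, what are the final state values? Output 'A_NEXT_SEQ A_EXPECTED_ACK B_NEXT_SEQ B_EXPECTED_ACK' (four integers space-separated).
After event 0: A_seq=1000 A_ack=7194 B_seq=7194 B_ack=1000
After event 1: A_seq=1040 A_ack=7194 B_seq=7194 B_ack=1040
After event 2: A_seq=1040 A_ack=7194 B_seq=7374 B_ack=1040
After event 3: A_seq=1040 A_ack=7194 B_seq=7464 B_ack=1040
After event 4: A_seq=1040 A_ack=7464 B_seq=7464 B_ack=1040
After event 5: A_seq=1107 A_ack=7464 B_seq=7464 B_ack=1107

Answer: 1107 7464 7464 1107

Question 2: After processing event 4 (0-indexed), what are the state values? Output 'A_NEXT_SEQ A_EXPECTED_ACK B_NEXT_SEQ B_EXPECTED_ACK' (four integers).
After event 0: A_seq=1000 A_ack=7194 B_seq=7194 B_ack=1000
After event 1: A_seq=1040 A_ack=7194 B_seq=7194 B_ack=1040
After event 2: A_seq=1040 A_ack=7194 B_seq=7374 B_ack=1040
After event 3: A_seq=1040 A_ack=7194 B_seq=7464 B_ack=1040
After event 4: A_seq=1040 A_ack=7464 B_seq=7464 B_ack=1040

1040 7464 7464 1040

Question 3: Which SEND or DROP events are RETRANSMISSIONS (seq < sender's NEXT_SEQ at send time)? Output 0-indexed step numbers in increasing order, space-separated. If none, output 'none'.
Answer: 4

Derivation:
Step 0: SEND seq=7000 -> fresh
Step 1: SEND seq=1000 -> fresh
Step 2: DROP seq=7194 -> fresh
Step 3: SEND seq=7374 -> fresh
Step 4: SEND seq=7194 -> retransmit
Step 5: SEND seq=1040 -> fresh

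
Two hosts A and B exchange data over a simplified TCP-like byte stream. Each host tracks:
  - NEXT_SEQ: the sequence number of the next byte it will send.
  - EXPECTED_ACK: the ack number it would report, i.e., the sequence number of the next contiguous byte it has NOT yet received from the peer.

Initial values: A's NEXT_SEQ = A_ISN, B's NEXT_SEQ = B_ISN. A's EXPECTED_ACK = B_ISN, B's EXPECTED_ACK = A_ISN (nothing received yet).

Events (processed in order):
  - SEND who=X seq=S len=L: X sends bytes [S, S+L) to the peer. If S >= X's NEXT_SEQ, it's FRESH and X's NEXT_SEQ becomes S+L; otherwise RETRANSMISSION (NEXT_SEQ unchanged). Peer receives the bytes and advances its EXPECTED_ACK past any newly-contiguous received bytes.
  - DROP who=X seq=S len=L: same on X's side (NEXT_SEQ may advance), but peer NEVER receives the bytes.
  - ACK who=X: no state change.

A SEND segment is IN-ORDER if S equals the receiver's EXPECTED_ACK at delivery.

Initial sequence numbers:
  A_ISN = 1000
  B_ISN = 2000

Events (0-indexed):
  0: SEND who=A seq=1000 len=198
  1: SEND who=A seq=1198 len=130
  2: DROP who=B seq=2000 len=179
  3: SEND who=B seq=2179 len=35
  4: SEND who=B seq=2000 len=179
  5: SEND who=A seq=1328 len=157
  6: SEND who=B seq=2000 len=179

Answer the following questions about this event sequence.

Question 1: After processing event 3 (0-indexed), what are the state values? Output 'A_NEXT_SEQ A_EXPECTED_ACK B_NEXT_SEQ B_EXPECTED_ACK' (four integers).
After event 0: A_seq=1198 A_ack=2000 B_seq=2000 B_ack=1198
After event 1: A_seq=1328 A_ack=2000 B_seq=2000 B_ack=1328
After event 2: A_seq=1328 A_ack=2000 B_seq=2179 B_ack=1328
After event 3: A_seq=1328 A_ack=2000 B_seq=2214 B_ack=1328

1328 2000 2214 1328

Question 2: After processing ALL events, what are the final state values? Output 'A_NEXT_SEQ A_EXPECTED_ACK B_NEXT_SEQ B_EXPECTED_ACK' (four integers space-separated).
After event 0: A_seq=1198 A_ack=2000 B_seq=2000 B_ack=1198
After event 1: A_seq=1328 A_ack=2000 B_seq=2000 B_ack=1328
After event 2: A_seq=1328 A_ack=2000 B_seq=2179 B_ack=1328
After event 3: A_seq=1328 A_ack=2000 B_seq=2214 B_ack=1328
After event 4: A_seq=1328 A_ack=2214 B_seq=2214 B_ack=1328
After event 5: A_seq=1485 A_ack=2214 B_seq=2214 B_ack=1485
After event 6: A_seq=1485 A_ack=2214 B_seq=2214 B_ack=1485

Answer: 1485 2214 2214 1485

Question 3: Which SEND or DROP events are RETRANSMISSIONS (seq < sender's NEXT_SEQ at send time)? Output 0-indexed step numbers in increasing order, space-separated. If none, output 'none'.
Answer: 4 6

Derivation:
Step 0: SEND seq=1000 -> fresh
Step 1: SEND seq=1198 -> fresh
Step 2: DROP seq=2000 -> fresh
Step 3: SEND seq=2179 -> fresh
Step 4: SEND seq=2000 -> retransmit
Step 5: SEND seq=1328 -> fresh
Step 6: SEND seq=2000 -> retransmit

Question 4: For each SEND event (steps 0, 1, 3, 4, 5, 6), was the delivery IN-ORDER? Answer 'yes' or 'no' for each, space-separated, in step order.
Answer: yes yes no yes yes no

Derivation:
Step 0: SEND seq=1000 -> in-order
Step 1: SEND seq=1198 -> in-order
Step 3: SEND seq=2179 -> out-of-order
Step 4: SEND seq=2000 -> in-order
Step 5: SEND seq=1328 -> in-order
Step 6: SEND seq=2000 -> out-of-order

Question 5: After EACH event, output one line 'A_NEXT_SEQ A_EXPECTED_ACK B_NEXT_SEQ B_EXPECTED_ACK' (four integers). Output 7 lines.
1198 2000 2000 1198
1328 2000 2000 1328
1328 2000 2179 1328
1328 2000 2214 1328
1328 2214 2214 1328
1485 2214 2214 1485
1485 2214 2214 1485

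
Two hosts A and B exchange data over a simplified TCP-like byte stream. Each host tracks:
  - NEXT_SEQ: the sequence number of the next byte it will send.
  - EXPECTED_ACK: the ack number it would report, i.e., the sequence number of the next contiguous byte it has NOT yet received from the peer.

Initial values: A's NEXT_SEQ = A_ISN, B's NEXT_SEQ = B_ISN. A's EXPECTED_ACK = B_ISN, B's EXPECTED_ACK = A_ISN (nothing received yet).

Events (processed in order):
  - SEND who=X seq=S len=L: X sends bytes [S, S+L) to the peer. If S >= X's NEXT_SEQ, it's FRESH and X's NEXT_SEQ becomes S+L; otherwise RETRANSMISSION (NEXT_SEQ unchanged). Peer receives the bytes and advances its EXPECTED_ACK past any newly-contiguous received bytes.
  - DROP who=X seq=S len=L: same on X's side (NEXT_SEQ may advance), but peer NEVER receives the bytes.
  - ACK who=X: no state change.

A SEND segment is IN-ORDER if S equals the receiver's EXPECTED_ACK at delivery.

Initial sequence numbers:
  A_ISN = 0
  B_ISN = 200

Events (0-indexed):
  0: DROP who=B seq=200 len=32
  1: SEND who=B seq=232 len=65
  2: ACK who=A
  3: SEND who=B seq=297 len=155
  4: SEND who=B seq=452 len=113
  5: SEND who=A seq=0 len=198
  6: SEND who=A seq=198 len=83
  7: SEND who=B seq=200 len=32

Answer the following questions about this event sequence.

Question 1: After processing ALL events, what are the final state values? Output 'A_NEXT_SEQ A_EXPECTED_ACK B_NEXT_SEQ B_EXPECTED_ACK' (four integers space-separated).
After event 0: A_seq=0 A_ack=200 B_seq=232 B_ack=0
After event 1: A_seq=0 A_ack=200 B_seq=297 B_ack=0
After event 2: A_seq=0 A_ack=200 B_seq=297 B_ack=0
After event 3: A_seq=0 A_ack=200 B_seq=452 B_ack=0
After event 4: A_seq=0 A_ack=200 B_seq=565 B_ack=0
After event 5: A_seq=198 A_ack=200 B_seq=565 B_ack=198
After event 6: A_seq=281 A_ack=200 B_seq=565 B_ack=281
After event 7: A_seq=281 A_ack=565 B_seq=565 B_ack=281

Answer: 281 565 565 281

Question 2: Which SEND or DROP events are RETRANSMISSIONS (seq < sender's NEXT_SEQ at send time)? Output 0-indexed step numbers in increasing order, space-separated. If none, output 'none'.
Answer: 7

Derivation:
Step 0: DROP seq=200 -> fresh
Step 1: SEND seq=232 -> fresh
Step 3: SEND seq=297 -> fresh
Step 4: SEND seq=452 -> fresh
Step 5: SEND seq=0 -> fresh
Step 6: SEND seq=198 -> fresh
Step 7: SEND seq=200 -> retransmit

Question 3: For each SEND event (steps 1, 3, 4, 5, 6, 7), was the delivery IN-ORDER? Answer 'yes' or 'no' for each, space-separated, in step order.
Step 1: SEND seq=232 -> out-of-order
Step 3: SEND seq=297 -> out-of-order
Step 4: SEND seq=452 -> out-of-order
Step 5: SEND seq=0 -> in-order
Step 6: SEND seq=198 -> in-order
Step 7: SEND seq=200 -> in-order

Answer: no no no yes yes yes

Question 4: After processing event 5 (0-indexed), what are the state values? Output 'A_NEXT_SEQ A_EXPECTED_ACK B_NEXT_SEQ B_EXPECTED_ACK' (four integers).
After event 0: A_seq=0 A_ack=200 B_seq=232 B_ack=0
After event 1: A_seq=0 A_ack=200 B_seq=297 B_ack=0
After event 2: A_seq=0 A_ack=200 B_seq=297 B_ack=0
After event 3: A_seq=0 A_ack=200 B_seq=452 B_ack=0
After event 4: A_seq=0 A_ack=200 B_seq=565 B_ack=0
After event 5: A_seq=198 A_ack=200 B_seq=565 B_ack=198

198 200 565 198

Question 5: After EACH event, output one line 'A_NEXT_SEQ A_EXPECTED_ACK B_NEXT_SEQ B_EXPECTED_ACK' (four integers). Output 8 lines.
0 200 232 0
0 200 297 0
0 200 297 0
0 200 452 0
0 200 565 0
198 200 565 198
281 200 565 281
281 565 565 281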